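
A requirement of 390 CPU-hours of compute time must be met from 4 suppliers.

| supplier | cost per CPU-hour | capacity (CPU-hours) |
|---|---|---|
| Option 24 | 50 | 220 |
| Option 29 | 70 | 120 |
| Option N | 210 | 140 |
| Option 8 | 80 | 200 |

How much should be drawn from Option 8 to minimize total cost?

50

Fill from the cheapest supplier first.
Option 24 (50): use full 220 — 170 CPU-hours to go.
Option 29 at 70: take all 120 CPU-hours — 50 still needed.
Option 8 (80): take the remaining 50 — done.
Option N: unused.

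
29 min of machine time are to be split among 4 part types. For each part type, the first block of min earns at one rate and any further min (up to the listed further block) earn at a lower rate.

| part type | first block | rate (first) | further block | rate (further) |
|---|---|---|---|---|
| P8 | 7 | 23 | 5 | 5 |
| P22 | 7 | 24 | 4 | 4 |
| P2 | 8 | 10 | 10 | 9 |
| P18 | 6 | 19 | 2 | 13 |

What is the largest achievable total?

Order all 8 blocks by rate: P22/T1 24 > P8/T1 23 > P18/T1 19 > P18/T2 13 > P2/T1 10 > P2/T2 9 > P8/T2 5 > P22/T2 4.
P22 T1 at 24: fill all 7 → 22 left.
P8/T1 (23): +7 → 15 left.
P18 T1 at 19: fill all 6 → 9 left.
Fill P18 T2 block (2 at 13) → 7 left.
P2/T1: +7 of 8 at 10; pool empty.
Total = 24×7 + 23×7 + 19×6 + 13×2 + 10×7 = 539.

539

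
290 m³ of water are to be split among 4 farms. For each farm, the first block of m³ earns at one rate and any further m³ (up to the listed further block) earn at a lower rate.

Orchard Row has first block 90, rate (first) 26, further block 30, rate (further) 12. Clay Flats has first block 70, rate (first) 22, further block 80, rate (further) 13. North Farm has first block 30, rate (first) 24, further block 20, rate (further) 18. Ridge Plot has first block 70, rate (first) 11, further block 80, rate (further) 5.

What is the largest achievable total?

Rank every tier by rate: Orchard Row/T1 26 > North Farm/T1 24 > Clay Flats/T1 22 > North Farm/T2 18 > Clay Flats/T2 13 > Orchard Row/T2 12 > Ridge Plot/T1 11 > Ridge Plot/T2 5.
Fill Orchard Row T1 block (90 at 26) — 200 left.
North Farm T1 at 24: fill all 30 — 170 left.
Fill Clay Flats T1 block (70 at 22) — 100 left.
North Farm/T2 (18): +20 — 80 left.
Clay Flats/T2 (13): +80 — 0 left.
Total = 26×90 + 24×30 + 22×70 + 18×20 + 13×80 = 6000.

6000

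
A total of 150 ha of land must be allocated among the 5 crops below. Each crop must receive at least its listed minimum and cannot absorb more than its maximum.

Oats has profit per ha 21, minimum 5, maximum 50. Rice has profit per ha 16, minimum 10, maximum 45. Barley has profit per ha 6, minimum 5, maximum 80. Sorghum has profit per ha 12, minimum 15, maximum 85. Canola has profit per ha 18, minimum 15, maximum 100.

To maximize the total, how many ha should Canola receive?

Meeting every minimum uses 5+10+5+15+15 = 50 ha, leaving 100.
Order the crops by profit per ha: Oats 21 > Canola 18 > Rice 16 > Sorghum 12 > Barley 6.
Oats: +45 to 50 (cap) — 55 left.
Canola has room for 85 more but only 55 remain, so it gets 70.

70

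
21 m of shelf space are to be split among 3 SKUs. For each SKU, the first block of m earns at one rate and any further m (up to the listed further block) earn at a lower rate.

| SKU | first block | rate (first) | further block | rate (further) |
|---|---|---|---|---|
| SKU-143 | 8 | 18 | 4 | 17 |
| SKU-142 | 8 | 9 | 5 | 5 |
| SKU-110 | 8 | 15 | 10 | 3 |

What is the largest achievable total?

Order all 6 blocks by rate: SKU-143/first 18 > SKU-143/second 17 > SKU-110/first 15 > SKU-142/first 9 > SKU-142/second 5 > SKU-110/second 3.
Fill SKU-143 first block (8 at 18) — 13 left.
SKU-143 second at 17: fill all 4 — 9 left.
SKU-110 first at 15: fill all 8 — 1 left.
SKU-142/first: +1 of 8 at 9; pool empty.
Total = 18×8 + 17×4 + 15×8 + 9×1 = 341.

341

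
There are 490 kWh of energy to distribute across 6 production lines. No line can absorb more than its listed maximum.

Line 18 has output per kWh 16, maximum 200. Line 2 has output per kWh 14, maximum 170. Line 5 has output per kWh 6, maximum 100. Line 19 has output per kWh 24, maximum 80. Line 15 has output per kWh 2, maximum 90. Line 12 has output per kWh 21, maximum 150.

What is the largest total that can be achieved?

Rank by output per kWh: Line 19 24 > Line 12 21 > Line 18 16 > Line 2 14 > Line 5 6 > Line 15 2.
Line 19 takes 80 to reach its cap of 80 — 410 left.
Line 12: +150 to 150 (cap) — 260 left.
Give Line 18 200 to hit its cap of 200 — 60 left.
Only 60 left; Line 2 takes them to reach 60.
Total = 16×200 + 14×60 + 24×80 + 21×150 = 9110.

9110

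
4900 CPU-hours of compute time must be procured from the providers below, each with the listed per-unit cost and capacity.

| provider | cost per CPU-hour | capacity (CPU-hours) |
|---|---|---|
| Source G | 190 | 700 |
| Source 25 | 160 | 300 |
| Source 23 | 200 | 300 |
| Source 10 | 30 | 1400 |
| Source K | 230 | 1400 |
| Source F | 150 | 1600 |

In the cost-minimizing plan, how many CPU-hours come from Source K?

600

Cheapest first:
Take 1400 from Source 10 at 30 → need 3500 more.
Source F at 150: take all 1600 CPU-hours → 1900 still needed.
Source 25 at 160: take all 300 CPU-hours → 1600 still needed.
Source G at 190: take all 700 CPU-hours → 900 still needed.
Take 300 from Source 23 at 200 → need 600 more.
Source K at 230: take 600 of its 1400 → requirement met.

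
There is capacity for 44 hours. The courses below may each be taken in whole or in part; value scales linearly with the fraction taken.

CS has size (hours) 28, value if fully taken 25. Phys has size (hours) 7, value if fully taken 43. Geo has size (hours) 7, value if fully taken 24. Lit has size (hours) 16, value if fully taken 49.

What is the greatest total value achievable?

128.5

Rank by value-to-size ratio: Phys 43/7≈6.14, Geo 24/7≈3.43, Lit 49/16≈3.06, CS 25/28≈0.893.
Take all of Phys (7 hours, value 43) → 37 hours left.
Take all of Geo (7 hours, value 24) → 30 hours left.
Lit: take in full, 16 hours for value 49 → 14 left.
Only 14 hours remain; take 14/28 of CS for value 25×14/28 = 12.5.
Total value = 128.5.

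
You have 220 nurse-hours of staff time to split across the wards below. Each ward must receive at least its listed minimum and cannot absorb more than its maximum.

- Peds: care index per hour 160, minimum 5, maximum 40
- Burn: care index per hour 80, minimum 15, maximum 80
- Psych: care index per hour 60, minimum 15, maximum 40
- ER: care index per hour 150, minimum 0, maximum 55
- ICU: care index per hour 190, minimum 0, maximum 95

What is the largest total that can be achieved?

34800

Meeting every minimum uses 5+15+15+0+0 = 35 nurse-hours, leaving 185.
Order the wards by care index per hour: ICU 190 > Peds 160 > ER 150 > Burn 80 > Psych 60.
Give ICU 95 more to hit its cap of 95 — 90 left.
Give Peds 35 more to hit its cap of 40 — 55 left.
Give ER 55 more to hit its cap of 55 — 0 left.
Total = 160×40 + 80×15 + 60×15 + 150×55 + 190×95 = 34800.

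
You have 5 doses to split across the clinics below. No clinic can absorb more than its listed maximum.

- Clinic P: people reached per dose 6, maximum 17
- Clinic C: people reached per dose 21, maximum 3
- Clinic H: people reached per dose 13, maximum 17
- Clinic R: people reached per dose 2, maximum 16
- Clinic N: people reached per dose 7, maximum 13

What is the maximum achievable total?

89

Rank by people reached per dose: Clinic C 21 > Clinic H 13 > Clinic N 7 > Clinic P 6 > Clinic R 2.
Give Clinic C 3 to hit its cap of 3 — 2 left.
Clinic H has room for 17 but only 2 remain, so it gets 2.
Total = 21×3 + 13×2 = 89.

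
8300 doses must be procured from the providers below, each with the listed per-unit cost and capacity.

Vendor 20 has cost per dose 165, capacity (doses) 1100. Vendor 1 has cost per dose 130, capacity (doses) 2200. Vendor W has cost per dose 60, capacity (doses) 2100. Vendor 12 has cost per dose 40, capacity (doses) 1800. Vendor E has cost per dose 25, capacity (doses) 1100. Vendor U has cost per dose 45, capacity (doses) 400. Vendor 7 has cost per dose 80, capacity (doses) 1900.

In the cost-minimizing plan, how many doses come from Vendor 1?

Fill from the cheapest provider first.
Vendor E (25): use full 1100 — 7200 doses to go.
Vendor 12 at 40: take all 1800 doses — 5400 still needed.
Vendor U (45): use full 400 — 5000 doses to go.
Take 2100 from Vendor W at 60 — need 2900 more.
Take 1900 from Vendor 7 at 80 — need 1000 more.
Take 1000 from Vendor 1 at 130 to finish.
Vendor 20: unused.

1000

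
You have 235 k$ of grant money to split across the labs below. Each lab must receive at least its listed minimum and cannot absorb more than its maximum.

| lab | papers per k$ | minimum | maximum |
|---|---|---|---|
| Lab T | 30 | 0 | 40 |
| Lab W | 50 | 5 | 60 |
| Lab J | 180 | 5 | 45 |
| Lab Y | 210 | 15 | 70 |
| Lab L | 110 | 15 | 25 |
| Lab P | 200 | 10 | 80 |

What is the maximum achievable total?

Meeting every minimum uses 0+5+5+15+15+10 = 50 k$, leaving 185.
Rank by papers per k$: Lab Y 210 > Lab P 200 > Lab J 180 > Lab L 110 > Lab W 50 > Lab T 30.
Give Lab Y 55 more to hit its cap of 70 ; 130 left.
Lab P: +70 to 80 (cap) ; 60 left.
Lab J takes 40 more to reach its cap of 45 ; 20 left.
Lab L: +10 to 25 (cap) ; 10 left.
Lab W has room for 55 more but only 10 remain, so it gets 15.
Total = 50×15 + 180×45 + 210×70 + 110×25 + 200×80 = 42300.

42300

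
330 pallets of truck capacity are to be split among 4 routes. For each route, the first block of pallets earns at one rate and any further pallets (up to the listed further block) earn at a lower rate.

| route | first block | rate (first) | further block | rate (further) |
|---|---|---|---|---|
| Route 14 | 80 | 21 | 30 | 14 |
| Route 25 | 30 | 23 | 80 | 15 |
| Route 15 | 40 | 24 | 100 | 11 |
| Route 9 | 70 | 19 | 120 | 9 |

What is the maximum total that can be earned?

6280

Order all 8 blocks by rate: Route 15/tier1 24 > Route 25/tier1 23 > Route 14/tier1 21 > Route 9/tier1 19 > Route 25/tier2 15 > Route 14/tier2 14 > Route 15/tier2 11 > Route 9/tier2 9.
Route 15/tier1 (24): +40 ; 290 left.
Route 25/tier1 (23): +30 ; 260 left.
Route 14 tier1 at 21: fill all 80 ; 180 left.
Fill Route 9 tier1 block (70 at 19) ; 110 left.
Fill Route 25 tier2 block (80 at 15) ; 30 left.
Route 14/tier2 (14): +30 ; 0 left.
Total = 24×40 + 23×30 + 21×80 + 19×70 + 15×80 + 14×30 = 6280.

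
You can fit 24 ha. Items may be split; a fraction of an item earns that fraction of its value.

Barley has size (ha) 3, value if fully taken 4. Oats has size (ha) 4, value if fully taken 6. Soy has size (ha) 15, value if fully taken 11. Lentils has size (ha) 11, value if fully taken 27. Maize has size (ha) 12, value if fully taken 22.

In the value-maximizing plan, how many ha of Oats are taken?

1

Best value per unit of size first: Lentils 27/11≈2.45, Maize 22/12≈1.83, Oats 6/4≈1.5, Barley 4/3≈1.33, Soy 11/15≈0.733.
All 11 ha of Lentils fit (value 27) ; 13 remain.
Take all of Maize (12 ha, value 22) ; 1 ha left.
Fill the last 1 ha with part of Oats: 1/4 of it earns 1.5.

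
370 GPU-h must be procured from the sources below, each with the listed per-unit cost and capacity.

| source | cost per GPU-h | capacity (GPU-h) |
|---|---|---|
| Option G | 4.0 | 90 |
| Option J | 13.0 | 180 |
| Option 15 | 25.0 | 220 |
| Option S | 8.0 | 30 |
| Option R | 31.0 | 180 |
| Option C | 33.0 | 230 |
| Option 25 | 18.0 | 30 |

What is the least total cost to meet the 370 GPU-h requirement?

Use sources in increasing cost order.
Option G at 4.0: take all 90 GPU-h → 280 still needed.
Take 30 from Option S at 8.0 → need 250 more.
Option J at 13.0: take all 180 GPU-h → 70 still needed.
Option 25 (18.0): use full 30 → 40 GPU-h to go.
Option 15 at 25.0: take 40 of its 220 → requirement met.
Option R, Option C: unused.
Cost = 90×4.0 + 30×8.0 + 180×13.0 + 30×18.0 + 40×25.0 = 4480.

4480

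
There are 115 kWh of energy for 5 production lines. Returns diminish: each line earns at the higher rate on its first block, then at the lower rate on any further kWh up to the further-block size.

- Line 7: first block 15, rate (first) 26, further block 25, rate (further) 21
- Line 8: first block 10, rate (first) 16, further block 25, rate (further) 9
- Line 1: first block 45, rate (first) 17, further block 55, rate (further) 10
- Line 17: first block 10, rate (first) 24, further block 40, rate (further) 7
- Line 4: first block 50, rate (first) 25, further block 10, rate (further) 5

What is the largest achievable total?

Order all 10 blocks by rate: Line 7/first 26 > Line 4/first 25 > Line 17/first 24 > Line 7/second 21 > Line 1/first 17 > Line 8/first 16 > Line 1/second 10 > Line 8/second 9 > Line 17/second 7 > Line 4/second 5.
Fill Line 7 first block (15 at 26) ; 100 left.
Line 4/first (25): +50 ; 50 left.
Line 17/first (24): +10 ; 40 left.
Line 7 second at 21: fill all 25 ; 15 left.
Line 1 first at 17: only 15 left, fill 15.
Total = 26×15 + 25×50 + 24×10 + 21×25 + 17×15 = 2660.

2660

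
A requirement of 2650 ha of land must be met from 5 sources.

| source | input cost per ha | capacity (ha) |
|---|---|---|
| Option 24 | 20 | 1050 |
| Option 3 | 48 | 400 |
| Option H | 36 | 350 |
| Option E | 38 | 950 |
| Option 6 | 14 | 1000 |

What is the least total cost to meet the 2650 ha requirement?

Cheapest first:
Option 6 at 14: take all 1000 ha → 1650 still needed.
Option 24 (20): use full 1050 → 600 ha to go.
Option H at 36: take all 350 ha → 250 still needed.
Option E (38): take the remaining 250 → done.
Option 3: unused.
Cost = 1000×14 + 1050×20 + 350×36 + 250×38 = 57100.

57100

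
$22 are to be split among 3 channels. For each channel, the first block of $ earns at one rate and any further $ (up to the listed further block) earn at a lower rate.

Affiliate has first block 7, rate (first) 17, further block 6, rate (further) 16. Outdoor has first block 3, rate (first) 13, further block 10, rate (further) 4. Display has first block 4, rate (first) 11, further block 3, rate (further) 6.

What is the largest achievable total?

Order all 6 blocks by rate: Affiliate/T1 17 > Affiliate/T2 16 > Outdoor/T1 13 > Display/T1 11 > Display/T2 6 > Outdoor/T2 4.
Fill Affiliate T1 block (7 at 17) → 15 left.
Fill Affiliate T2 block (6 at 16) → 9 left.
Outdoor/T1 (13): +3 → 6 left.
Display T1 at 11: fill all 4 → 2 left.
Display T2 at 6: only 2 left, fill 2.
Total = 17×7 + 16×6 + 13×3 + 11×4 + 6×2 = 310.

310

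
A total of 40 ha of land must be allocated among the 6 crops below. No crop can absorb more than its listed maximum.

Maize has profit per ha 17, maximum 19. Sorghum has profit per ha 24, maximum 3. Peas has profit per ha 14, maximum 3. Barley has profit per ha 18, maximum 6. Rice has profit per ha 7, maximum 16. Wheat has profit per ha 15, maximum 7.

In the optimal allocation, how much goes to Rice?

2

Rank by profit per ha: Sorghum 24 > Barley 18 > Maize 17 > Wheat 15 > Peas 14 > Rice 7.
Sorghum: +3 to 3 (cap) → 37 left.
Barley: +6 to 6 (cap) → 31 left.
Maize: +19 to 19 (cap) → 12 left.
Wheat takes 7 to reach its cap of 7 → 5 left.
Give Peas 3 to hit its cap of 3 → 2 left.
Rice: +2 (room for 16) → 2. Pool exhausted.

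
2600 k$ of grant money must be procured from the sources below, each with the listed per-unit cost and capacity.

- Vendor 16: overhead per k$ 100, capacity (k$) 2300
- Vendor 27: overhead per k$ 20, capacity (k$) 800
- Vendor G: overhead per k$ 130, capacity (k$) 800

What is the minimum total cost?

Cheapest first:
Vendor 27 (20): use full 800 ; 1800 k$ to go.
Take 1800 from Vendor 16 at 100 to finish.
Vendor G: unused.
Cost = 800×20 + 1800×100 = 196000.

196000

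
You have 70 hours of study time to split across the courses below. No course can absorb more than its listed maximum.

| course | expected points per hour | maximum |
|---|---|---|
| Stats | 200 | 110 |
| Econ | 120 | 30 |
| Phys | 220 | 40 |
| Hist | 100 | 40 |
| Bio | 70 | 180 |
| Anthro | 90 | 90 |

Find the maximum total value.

14800

Rank by expected points per hour: Phys 220 > Stats 200 > Econ 120 > Hist 100 > Anthro 90 > Bio 70.
Phys: +40 to 40 (cap) — 30 left.
Only 30 left; Stats takes them to reach 30.
Total = 200×30 + 220×40 = 14800.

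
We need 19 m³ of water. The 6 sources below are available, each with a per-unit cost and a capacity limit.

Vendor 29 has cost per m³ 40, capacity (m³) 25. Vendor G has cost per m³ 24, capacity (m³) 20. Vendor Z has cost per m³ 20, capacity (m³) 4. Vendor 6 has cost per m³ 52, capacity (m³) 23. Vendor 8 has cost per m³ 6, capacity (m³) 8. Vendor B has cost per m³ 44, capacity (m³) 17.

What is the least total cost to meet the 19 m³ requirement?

Cheapest first:
Vendor 8 at 6: take all 8 m³ → 11 still needed.
Vendor Z (20): use full 4 → 7 m³ to go.
Take 7 from Vendor G at 24 to finish.
Vendor 29, Vendor B, Vendor 6: unused.
Cost = 8×6 + 4×20 + 7×24 = 296.

296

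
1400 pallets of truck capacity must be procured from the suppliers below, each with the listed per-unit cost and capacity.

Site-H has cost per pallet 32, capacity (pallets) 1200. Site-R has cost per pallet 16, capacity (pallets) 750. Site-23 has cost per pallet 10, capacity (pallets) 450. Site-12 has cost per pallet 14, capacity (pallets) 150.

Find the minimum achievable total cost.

Use suppliers in increasing cost order.
Site-23 (10): use full 450 → 950 pallets to go.
Take 150 from Site-12 at 14 → need 800 more.
Take 750 from Site-R at 16 → need 50 more.
Site-H (32): take the remaining 50 → done.
Cost = 450×10 + 150×14 + 750×16 + 50×32 = 20200.

20200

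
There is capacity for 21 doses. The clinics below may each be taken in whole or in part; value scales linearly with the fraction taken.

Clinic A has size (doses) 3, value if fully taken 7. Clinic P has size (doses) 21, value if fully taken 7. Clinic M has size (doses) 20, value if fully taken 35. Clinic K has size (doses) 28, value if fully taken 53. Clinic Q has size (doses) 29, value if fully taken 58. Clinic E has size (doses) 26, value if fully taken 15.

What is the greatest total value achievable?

43

Sort by value density: Clinic A 7/3≈2.33, Clinic Q 58/29≈2, Clinic K 53/28≈1.89, Clinic M 35/20≈1.75, Clinic E 15/26≈0.577, Clinic P 7/21≈0.333.
All 3 doses of Clinic A fit (value 7) → 18 remain.
Fill the last 18 doses with part of Clinic Q: 18/29 of it earns 36.
Total value = 43.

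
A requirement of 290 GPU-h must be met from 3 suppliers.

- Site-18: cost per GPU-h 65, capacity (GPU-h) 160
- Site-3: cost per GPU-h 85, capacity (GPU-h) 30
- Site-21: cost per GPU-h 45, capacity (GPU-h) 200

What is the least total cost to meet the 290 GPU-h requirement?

Fill from the cheapest supplier first.
Site-21 (45): use full 200 → 90 GPU-h to go.
Take 90 from Site-18 at 65 to finish.
Site-3: unused.
Cost = 200×45 + 90×65 = 14850.

14850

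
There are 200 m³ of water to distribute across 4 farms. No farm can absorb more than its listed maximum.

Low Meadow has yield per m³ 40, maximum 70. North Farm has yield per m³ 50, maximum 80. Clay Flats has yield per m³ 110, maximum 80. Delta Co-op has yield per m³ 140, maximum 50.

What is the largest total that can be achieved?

19300

Highest yield per m³ first: Delta Co-op 140 > Clay Flats 110 > North Farm 50 > Low Meadow 40.
Give Delta Co-op 50 to hit its cap of 50 → 150 left.
Clay Flats: +80 to 80 (cap) → 70 left.
North Farm has room for 80 but only 70 remain, so it gets 70.
Total = 50×70 + 110×80 + 140×50 = 19300.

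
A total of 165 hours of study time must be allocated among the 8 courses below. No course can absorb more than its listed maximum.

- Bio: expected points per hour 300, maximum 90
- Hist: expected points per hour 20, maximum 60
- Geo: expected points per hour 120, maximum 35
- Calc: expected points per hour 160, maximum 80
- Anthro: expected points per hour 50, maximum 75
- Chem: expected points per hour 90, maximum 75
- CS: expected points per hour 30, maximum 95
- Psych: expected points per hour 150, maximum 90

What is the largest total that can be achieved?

39000

Highest expected points per hour first: Bio 300 > Calc 160 > Psych 150 > Geo 120 > Chem 90 > Anthro 50 > CS 30 > Hist 20.
Bio takes 90 to reach its cap of 90 ; 75 left.
Calc has room for 80 but only 75 remain, so it gets 75.
Total = 300×90 + 160×75 = 39000.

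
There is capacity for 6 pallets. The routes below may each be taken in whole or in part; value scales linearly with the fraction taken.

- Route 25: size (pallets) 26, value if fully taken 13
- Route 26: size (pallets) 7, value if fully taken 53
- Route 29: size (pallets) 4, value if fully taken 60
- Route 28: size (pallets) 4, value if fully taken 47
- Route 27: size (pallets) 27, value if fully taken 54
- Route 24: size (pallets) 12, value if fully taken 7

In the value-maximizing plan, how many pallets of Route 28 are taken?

2

Sort by value density: Route 29 60/4≈15, Route 28 47/4≈11.8, Route 26 53/7≈7.57, Route 27 54/27≈2, Route 24 7/12≈0.583, Route 25 13/26≈0.5.
Route 29: take in full, 4 pallets for value 60 ; 2 left.
Fill the last 2 pallets with part of Route 28: 2/4 of it earns 23.5.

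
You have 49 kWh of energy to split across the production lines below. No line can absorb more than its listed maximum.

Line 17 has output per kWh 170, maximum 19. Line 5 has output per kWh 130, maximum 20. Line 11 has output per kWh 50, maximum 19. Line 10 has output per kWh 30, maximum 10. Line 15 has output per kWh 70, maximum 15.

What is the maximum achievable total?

6530

Order the production lines by output per kWh: Line 17 170 > Line 5 130 > Line 15 70 > Line 11 50 > Line 10 30.
Line 17: +19 to 19 (cap) ; 30 left.
Line 5: +20 to 20 (cap) ; 10 left.
Only 10 left; Line 15 takes them to reach 10.
Total = 170×19 + 130×20 + 70×10 = 6530.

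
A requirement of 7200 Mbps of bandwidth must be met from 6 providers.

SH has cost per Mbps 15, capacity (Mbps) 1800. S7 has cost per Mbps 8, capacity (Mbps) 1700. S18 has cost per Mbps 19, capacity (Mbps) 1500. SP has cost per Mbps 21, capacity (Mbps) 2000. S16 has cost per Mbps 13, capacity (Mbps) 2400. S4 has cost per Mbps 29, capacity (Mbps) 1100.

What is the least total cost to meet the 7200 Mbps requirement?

Use providers in increasing cost order.
S7 at 8: take all 1700 Mbps — 5500 still needed.
S16 at 13: take all 2400 Mbps — 3100 still needed.
SH at 15: take all 1800 Mbps — 1300 still needed.
S18 at 19: take 1300 of its 1500 — requirement met.
SP, S4: unused.
Cost = 1700×8 + 2400×13 + 1800×15 + 1300×19 = 96500.

96500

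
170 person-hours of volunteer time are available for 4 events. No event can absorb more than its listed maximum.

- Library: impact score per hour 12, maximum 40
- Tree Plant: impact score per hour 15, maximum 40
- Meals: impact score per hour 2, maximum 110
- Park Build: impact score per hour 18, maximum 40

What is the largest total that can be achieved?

1900

Order the events by impact score per hour: Park Build 18 > Tree Plant 15 > Library 12 > Meals 2.
Give Park Build 40 to hit its cap of 40 → 130 left.
Tree Plant takes 40 to reach its cap of 40 → 90 left.
Library takes 40 to reach its cap of 40 → 50 left.
Meals has room for 110 but only 50 remain, so it gets 50.
Total = 12×40 + 15×40 + 2×50 + 18×40 = 1900.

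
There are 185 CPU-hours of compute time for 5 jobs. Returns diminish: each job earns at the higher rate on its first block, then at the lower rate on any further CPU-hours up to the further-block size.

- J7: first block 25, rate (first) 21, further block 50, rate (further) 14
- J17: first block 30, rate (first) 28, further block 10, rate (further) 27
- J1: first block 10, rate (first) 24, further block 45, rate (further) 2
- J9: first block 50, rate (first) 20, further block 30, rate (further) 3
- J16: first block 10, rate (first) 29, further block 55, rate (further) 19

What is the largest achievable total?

4115

Rank every tier by rate: J16/T1 29 > J17/T1 28 > J17/T2 27 > J1/T1 24 > J7/T1 21 > J9/T1 20 > J16/T2 19 > J7/T2 14 > J9/T2 3 > J1/T2 2.
J16 T1 at 29: fill all 10 ; 175 left.
J17/T1 (28): +30 ; 145 left.
J17/T2 (27): +10 ; 135 left.
J1 T1 at 24: fill all 10 ; 125 left.
Fill J7 T1 block (25 at 21) ; 100 left.
J9 T1 at 20: fill all 50 ; 50 left.
50 remain; put them into J16 T2 at 19.
Total = 29×10 + 28×30 + 27×10 + 24×10 + 21×25 + 20×50 + 19×50 = 4115.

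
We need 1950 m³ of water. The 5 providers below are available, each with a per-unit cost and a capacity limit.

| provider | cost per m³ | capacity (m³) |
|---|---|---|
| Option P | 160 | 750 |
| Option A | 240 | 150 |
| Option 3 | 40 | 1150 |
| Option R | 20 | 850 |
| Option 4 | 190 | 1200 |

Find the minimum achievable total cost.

Cheapest first:
Option R at 20: take all 850 m³ ; 1100 still needed.
Take 1100 from Option 3 at 40 to finish.
Option P, Option 4, Option A: unused.
Cost = 850×20 + 1100×40 = 61000.

61000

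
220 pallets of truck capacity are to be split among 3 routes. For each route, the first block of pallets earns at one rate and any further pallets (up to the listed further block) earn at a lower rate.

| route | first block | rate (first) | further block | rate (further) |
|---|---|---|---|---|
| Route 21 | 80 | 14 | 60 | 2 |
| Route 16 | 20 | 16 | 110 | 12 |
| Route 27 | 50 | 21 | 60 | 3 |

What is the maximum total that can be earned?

3330

Order all 6 blocks by rate: Route 27/T1 21 > Route 16/T1 16 > Route 21/T1 14 > Route 16/T2 12 > Route 27/T2 3 > Route 21/T2 2.
Fill Route 27 T1 block (50 at 21) ; 170 left.
Route 16 T1 at 16: fill all 20 ; 150 left.
Fill Route 21 T1 block (80 at 14) ; 70 left.
Route 16/T2: +70 of 110 at 12; pool empty.
Total = 21×50 + 16×20 + 14×80 + 12×70 = 3330.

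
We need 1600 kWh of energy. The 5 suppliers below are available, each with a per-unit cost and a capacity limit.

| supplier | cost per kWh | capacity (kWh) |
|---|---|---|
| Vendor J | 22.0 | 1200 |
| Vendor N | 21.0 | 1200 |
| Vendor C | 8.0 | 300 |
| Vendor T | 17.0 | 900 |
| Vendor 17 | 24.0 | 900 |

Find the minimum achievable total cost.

Use suppliers in increasing cost order.
Take 300 from Vendor C at 8.0 — need 1300 more.
Vendor T at 17.0: take all 900 kWh — 400 still needed.
Vendor N (21.0): take the remaining 400 — done.
Vendor J, Vendor 17: unused.
Cost = 300×8.0 + 900×17.0 + 400×21.0 = 26100.

26100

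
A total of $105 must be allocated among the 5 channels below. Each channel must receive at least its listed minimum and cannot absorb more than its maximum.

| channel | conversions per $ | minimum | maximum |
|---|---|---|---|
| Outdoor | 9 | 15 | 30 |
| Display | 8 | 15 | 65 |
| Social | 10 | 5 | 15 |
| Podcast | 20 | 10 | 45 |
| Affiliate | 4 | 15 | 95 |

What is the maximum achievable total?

Meeting every minimum uses 15+15+5+10+15 = 60 $, leaving 45.
Order the channels by conversions per $: Podcast 20 > Social 10 > Outdoor 9 > Display 8 > Affiliate 4.
Give Podcast 35 more to hit its cap of 45 ; 10 left.
Give Social 10 more to hit its cap of 15 ; 0 left.
Total = 9×15 + 8×15 + 10×15 + 20×45 + 4×15 = 1365.

1365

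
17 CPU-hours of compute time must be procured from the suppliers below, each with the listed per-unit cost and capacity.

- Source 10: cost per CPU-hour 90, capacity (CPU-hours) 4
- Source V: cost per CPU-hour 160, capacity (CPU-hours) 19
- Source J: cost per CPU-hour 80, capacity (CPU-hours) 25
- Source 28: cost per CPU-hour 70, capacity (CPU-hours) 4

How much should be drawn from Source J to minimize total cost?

13

Use suppliers in increasing cost order.
Source 28 (70): use full 4 — 13 CPU-hours to go.
Take 13 from Source J at 80 to finish.
Source 10, Source V: unused.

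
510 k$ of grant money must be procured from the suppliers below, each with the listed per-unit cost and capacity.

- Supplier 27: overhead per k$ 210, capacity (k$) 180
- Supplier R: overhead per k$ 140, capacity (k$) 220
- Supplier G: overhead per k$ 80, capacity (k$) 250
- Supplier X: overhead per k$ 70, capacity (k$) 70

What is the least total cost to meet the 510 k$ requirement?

51500

Cheapest first:
Supplier X (70): use full 70 — 440 k$ to go.
Take 250 from Supplier G at 80 — need 190 more.
Supplier R at 140: take 190 of its 220 — requirement met.
Supplier 27: unused.
Cost = 70×70 + 250×80 + 190×140 = 51500.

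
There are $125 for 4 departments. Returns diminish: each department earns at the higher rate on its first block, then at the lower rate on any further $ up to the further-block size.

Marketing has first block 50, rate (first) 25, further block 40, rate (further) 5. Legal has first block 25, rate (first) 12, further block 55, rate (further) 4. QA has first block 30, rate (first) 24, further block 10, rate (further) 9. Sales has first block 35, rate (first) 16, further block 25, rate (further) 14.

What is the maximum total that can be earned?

Treat each block as its own option and order by rate: Marketing/T1 25 > QA/T1 24 > Sales/T1 16 > Sales/T2 14 > Legal/T1 12 > QA/T2 9 > Marketing/T2 5 > Legal/T2 4.
Fill Marketing T1 block (50 at 25) → 75 left.
Fill QA T1 block (30 at 24) → 45 left.
Sales T1 at 16: fill all 35 → 10 left.
Sales/T2: +10 of 25 at 14; pool empty.
Total = 25×50 + 24×30 + 16×35 + 14×10 = 2670.

2670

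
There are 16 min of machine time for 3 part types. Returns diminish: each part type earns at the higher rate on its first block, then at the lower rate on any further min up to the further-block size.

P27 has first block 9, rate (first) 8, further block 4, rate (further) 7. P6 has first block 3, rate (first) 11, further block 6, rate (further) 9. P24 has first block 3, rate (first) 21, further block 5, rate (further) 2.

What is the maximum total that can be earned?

182

Rank every tier by rate: P24/tier1 21 > P6/tier1 11 > P6/tier2 9 > P27/tier1 8 > P27/tier2 7 > P24/tier2 2.
P24/tier1 (21): +3 → 13 left.
P6 tier1 at 11: fill all 3 → 10 left.
Fill P6 tier2 block (6 at 9) → 4 left.
P27/tier1: +4 of 9 at 8; pool empty.
Total = 21×3 + 11×3 + 9×6 + 8×4 = 182.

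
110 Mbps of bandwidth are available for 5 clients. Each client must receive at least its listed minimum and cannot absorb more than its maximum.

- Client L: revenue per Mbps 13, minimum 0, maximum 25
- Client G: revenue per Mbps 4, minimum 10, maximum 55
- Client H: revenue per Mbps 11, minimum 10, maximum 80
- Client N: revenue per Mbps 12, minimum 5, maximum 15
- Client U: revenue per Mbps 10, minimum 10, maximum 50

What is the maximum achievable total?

Meeting every minimum uses 0+10+10+5+10 = 35 Mbps, leaving 75.
Highest revenue per Mbps first: Client L 13 > Client N 12 > Client H 11 > Client U 10 > Client G 4.
Client L takes 25 more to reach its cap of 25 ; 50 left.
Client N takes 10 more to reach its cap of 15 ; 40 left.
Only 40 left; Client H takes them to reach 50.
Total = 13×25 + 4×10 + 11×50 + 12×15 + 10×10 = 1195.

1195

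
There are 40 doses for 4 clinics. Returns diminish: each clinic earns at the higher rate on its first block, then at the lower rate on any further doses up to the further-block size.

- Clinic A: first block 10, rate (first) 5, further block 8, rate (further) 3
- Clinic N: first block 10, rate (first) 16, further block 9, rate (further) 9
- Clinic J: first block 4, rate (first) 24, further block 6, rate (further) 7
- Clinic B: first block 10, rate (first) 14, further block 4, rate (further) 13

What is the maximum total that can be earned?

550

Treat each block as its own option and order by rate: Clinic J/T1 24 > Clinic N/T1 16 > Clinic B/T1 14 > Clinic B/T2 13 > Clinic N/T2 9 > Clinic J/T2 7 > Clinic A/T1 5 > Clinic A/T2 3.
Clinic J T1 at 24: fill all 4 → 36 left.
Clinic N T1 at 16: fill all 10 → 26 left.
Clinic B T1 at 14: fill all 10 → 16 left.
Clinic B T2 at 13: fill all 4 → 12 left.
Clinic N/T2 (9): +9 → 3 left.
Clinic J/T2: +3 of 6 at 7; pool empty.
Total = 24×4 + 16×10 + 14×10 + 13×4 + 9×9 + 7×3 = 550.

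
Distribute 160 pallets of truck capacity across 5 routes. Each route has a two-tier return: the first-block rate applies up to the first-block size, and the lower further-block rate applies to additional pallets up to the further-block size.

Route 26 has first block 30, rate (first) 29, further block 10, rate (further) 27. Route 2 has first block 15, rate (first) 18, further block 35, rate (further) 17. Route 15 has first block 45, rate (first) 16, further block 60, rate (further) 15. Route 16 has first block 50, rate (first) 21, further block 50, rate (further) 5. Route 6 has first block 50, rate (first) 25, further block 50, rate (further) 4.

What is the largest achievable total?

3795

Treat each block as its own option and order by rate: Route 26/T1 29 > Route 26/T2 27 > Route 6/T1 25 > Route 16/T1 21 > Route 2/T1 18 > Route 2/T2 17 > Route 15/T1 16 > Route 15/T2 15 > Route 16/T2 5 > Route 6/T2 4.
Route 26/T1 (29): +30 — 130 left.
Route 26 T2 at 27: fill all 10 — 120 left.
Fill Route 6 T1 block (50 at 25) — 70 left.
Fill Route 16 T1 block (50 at 21) — 20 left.
Route 2/T1 (18): +15 — 5 left.
5 remain; put them into Route 2 T2 at 17.
Total = 29×30 + 27×10 + 25×50 + 21×50 + 18×15 + 17×5 = 3795.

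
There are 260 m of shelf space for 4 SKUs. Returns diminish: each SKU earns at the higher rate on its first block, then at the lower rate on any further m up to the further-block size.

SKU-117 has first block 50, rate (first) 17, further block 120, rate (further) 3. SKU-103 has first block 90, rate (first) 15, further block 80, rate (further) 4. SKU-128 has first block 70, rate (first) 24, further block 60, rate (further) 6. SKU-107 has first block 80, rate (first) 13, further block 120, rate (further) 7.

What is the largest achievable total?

4530

Treat each block as its own option and order by rate: SKU-128/first 24 > SKU-117/first 17 > SKU-103/first 15 > SKU-107/first 13 > SKU-107/second 7 > SKU-128/second 6 > SKU-103/second 4 > SKU-117/second 3.
SKU-128 first at 24: fill all 70 → 190 left.
SKU-117/first (17): +50 → 140 left.
SKU-103 first at 15: fill all 90 → 50 left.
SKU-107 first at 13: only 50 left, fill 50.
Total = 24×70 + 17×50 + 15×90 + 13×50 = 4530.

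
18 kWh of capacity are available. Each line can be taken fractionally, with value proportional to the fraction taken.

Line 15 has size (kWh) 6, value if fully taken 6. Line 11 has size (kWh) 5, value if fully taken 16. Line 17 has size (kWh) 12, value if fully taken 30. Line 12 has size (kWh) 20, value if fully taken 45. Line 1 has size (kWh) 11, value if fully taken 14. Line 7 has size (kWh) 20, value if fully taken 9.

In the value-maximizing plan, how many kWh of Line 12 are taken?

Rank by value-to-size ratio: Line 11 16/5≈3.2, Line 17 30/12≈2.5, Line 12 45/20≈2.25, Line 1 14/11≈1.27, Line 15 6/6≈1, Line 7 9/20≈0.45.
Take all of Line 11 (5 kWh, value 16) — 13 kWh left.
Take all of Line 17 (12 kWh, value 30) — 1 kWh left.
1 kWh left: a 1/20 share of Line 12 gives 45×1/20 = 2.25.

1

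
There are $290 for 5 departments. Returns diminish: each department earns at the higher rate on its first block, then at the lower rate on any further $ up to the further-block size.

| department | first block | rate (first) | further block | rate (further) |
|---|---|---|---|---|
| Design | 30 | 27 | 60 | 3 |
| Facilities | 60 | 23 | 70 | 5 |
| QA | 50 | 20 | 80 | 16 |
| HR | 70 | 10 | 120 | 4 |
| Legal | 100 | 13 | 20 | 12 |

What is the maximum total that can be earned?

Order all 10 blocks by rate: Design/tier1 27 > Facilities/tier1 23 > QA/tier1 20 > QA/tier2 16 > Legal/tier1 13 > Legal/tier2 12 > HR/tier1 10 > Facilities/tier2 5 > HR/tier2 4 > Design/tier2 3.
Design tier1 at 27: fill all 30 → 260 left.
Facilities tier1 at 23: fill all 60 → 200 left.
QA tier1 at 20: fill all 50 → 150 left.
Fill QA tier2 block (80 at 16) → 70 left.
70 remain; put them into Legal tier1 at 13.
Total = 27×30 + 23×60 + 20×50 + 16×80 + 13×70 = 5380.

5380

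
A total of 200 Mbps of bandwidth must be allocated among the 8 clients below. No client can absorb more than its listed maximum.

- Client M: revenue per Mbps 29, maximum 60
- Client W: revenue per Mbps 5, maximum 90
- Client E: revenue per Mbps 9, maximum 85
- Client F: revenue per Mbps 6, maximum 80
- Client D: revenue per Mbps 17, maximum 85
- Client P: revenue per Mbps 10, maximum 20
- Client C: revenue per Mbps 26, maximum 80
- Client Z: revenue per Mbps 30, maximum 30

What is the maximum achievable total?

Rank by revenue per Mbps: Client Z 30 > Client M 29 > Client C 26 > Client D 17 > Client P 10 > Client E 9 > Client F 6 > Client W 5.
Client Z: +30 to 30 (cap) ; 170 left.
Client M: +60 to 60 (cap) ; 110 left.
Client C takes 80 to reach its cap of 80 ; 30 left.
Client D has room for 85 but only 30 remain, so it gets 30.
Total = 29×60 + 17×30 + 26×80 + 30×30 = 5230.

5230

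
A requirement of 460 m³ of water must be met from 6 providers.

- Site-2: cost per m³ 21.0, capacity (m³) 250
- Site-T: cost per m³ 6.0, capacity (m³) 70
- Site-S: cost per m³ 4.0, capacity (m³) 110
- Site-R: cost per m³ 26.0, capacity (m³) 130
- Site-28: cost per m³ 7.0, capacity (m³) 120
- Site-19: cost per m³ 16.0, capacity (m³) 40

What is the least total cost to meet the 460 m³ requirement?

4860

Fill from the cheapest provider first.
Take 110 from Site-S at 4.0 → need 350 more.
Site-T at 6.0: take all 70 m³ → 280 still needed.
Site-28 at 7.0: take all 120 m³ → 160 still needed.
Take 40 from Site-19 at 16.0 → need 120 more.
Site-2 at 21.0: take 120 of its 250 → requirement met.
Site-R: unused.
Cost = 110×4.0 + 70×6.0 + 120×7.0 + 40×16.0 + 120×21.0 = 4860.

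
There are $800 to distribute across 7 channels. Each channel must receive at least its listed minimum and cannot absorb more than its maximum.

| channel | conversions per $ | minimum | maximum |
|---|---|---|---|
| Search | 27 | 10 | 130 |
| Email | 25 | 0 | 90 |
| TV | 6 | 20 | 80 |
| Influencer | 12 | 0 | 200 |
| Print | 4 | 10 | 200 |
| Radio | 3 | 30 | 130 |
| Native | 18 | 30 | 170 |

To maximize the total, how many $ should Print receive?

Meeting every minimum uses 10+0+20+0+10+30+30 = 100 $, leaving 700.
Highest conversions per $ first: Search 27 > Email 25 > Native 18 > Influencer 12 > TV 6 > Print 4 > Radio 3.
Search: +120 to 130 (cap) → 580 left.
Give Email 90 more to hit its cap of 90 → 490 left.
Give Native 140 more to hit its cap of 170 → 350 left.
Influencer takes 200 more to reach its cap of 200 → 150 left.
TV: +60 to 80 (cap) → 90 left.
Print has room for 190 more but only 90 remain, so it gets 100.

100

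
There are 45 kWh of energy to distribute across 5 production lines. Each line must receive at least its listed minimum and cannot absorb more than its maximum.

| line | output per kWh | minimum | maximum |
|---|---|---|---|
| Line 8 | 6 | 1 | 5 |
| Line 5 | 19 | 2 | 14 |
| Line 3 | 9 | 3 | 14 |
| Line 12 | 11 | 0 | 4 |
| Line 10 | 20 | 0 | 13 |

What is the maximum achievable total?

693

Meeting every minimum uses 1+2+3+0+0 = 6 kWh, leaving 39.
Highest output per kWh first: Line 10 20 > Line 5 19 > Line 12 11 > Line 3 9 > Line 8 6.
Give Line 10 13 more to hit its cap of 13 ; 26 left.
Line 5: +12 to 14 (cap) ; 14 left.
Line 12 takes 4 more to reach its cap of 4 ; 10 left.
Only 10 left; Line 3 takes them to reach 13.
Total = 6×1 + 19×14 + 9×13 + 11×4 + 20×13 = 693.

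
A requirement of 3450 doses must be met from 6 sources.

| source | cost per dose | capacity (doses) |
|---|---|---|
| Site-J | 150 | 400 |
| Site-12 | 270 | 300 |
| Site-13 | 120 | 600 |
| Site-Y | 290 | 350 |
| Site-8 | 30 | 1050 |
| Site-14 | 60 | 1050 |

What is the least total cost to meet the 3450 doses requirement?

322000

Fill from the cheapest source first.
Take 1050 from Site-8 at 30 ; need 2400 more.
Site-14 at 60: take all 1050 doses ; 1350 still needed.
Take 600 from Site-13 at 120 ; need 750 more.
Take 400 from Site-J at 150 ; need 350 more.
Site-12 (270): use full 300 ; 50 doses to go.
Site-Y (290): take the remaining 50 ; done.
Cost = 1050×30 + 1050×60 + 600×120 + 400×150 + 300×270 + 50×290 = 322000.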